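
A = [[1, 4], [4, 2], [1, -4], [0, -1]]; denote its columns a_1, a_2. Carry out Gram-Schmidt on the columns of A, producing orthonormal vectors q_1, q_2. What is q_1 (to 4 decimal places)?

a_1 = (1, 4, 1, 0); ‖a_1‖ = 4.2426, so q_1 = (0.2357, 0.9428, 0.2357, 0.0000).

q_1 = (0.2357, 0.9428, 0.2357, 0.0000)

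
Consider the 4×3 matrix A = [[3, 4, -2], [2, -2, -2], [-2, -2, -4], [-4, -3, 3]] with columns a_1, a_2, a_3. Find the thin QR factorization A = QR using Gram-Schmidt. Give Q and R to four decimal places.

a_1 = (3, 2, -2, -4); ‖a_1‖ = 5.7446, so q_1 = (0.5222, 0.3482, -0.3482, -0.6963).
q_1·a_2 = 0.5222·4 + 0.3482·(-2) + (-0.3482)·(-2) + (-0.6963)·(-3) = 4.1779.
u_2 = a_2 − 4.1779·q_1 = (1.8182, -3.4545, -0.5455, -0.0909).
‖u_2‖ = 3.9428, so q_2 = (0.4611, -0.8762, -0.1383, -0.0231).
q_1·a_3 = 0.5222·(-2) + 0.3482·(-2) + (-0.3482)·(-4) + (-0.6963)·3 = -2.4371; q_2·a_3 = 0.4611·(-2) + (-0.8762)·(-2) + (-0.1383)·(-4) + (-0.0231)·3 = 1.3143.
u_3 = a_3 + 2.4371·q_1 − 1.3143·q_2 = (-1.3333, 0.0000, -4.6667, 1.3333).
‖u_3‖ = 5.0332, so q_3 = (-0.2649, 0.0000, -0.9272, 0.2649).

Q = [[0.5222, 0.4611, -0.2649], [0.3482, -0.8762, 0.0000], [-0.3482, -0.1383, -0.9272], [-0.6963, -0.0231, 0.2649]], R = [[5.7446, 4.1779, -2.4371], [0.0000, 3.9428, 1.3143], [0.0000, 0.0000, 5.0332]]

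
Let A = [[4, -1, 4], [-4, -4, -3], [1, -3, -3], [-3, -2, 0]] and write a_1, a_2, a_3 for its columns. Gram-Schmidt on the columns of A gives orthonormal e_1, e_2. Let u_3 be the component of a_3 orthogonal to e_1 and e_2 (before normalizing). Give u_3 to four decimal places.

u_3 = (2.4145, 0.2232, -2.4957, 2.0899)

a_1 = (4, -4, 1, -3); ‖a_1‖ = 6.4807, so e_1 = (0.6172, -0.6172, 0.1543, -0.4629).
e_1·a_2 = 0.6172·(-1) + (-0.6172)·(-4) + 0.1543·(-3) + (-0.4629)·(-2) = 2.3146.
u_2 = a_2 − 2.3146·e_1 = (-2.4286, -2.5714, -3.3571, -0.9286).
‖u_2‖ = 4.9642, so e_2 = (-0.4892, -0.5180, -0.6763, -0.1871).
e_1·a_3 = 0.6172·4 + (-0.6172)·(-3) + 0.1543·(-3) + (-0.4629)·0 = 3.8576; e_2·a_3 = (-0.4892)·4 + (-0.5180)·(-3) + (-0.6763)·(-3) + (-0.1871)·0 = 1.6259.
u_3 = a_3 − 3.8576·e_1 − 1.6259·e_2 = (2.4145, 0.2232, -2.4957, 2.0899).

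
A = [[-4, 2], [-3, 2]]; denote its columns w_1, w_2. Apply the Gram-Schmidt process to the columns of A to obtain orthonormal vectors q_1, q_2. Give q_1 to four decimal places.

w_1 = (-4, -3); ‖w_1‖ = 5.0000, so q_1 = (-0.8000, -0.6000).

q_1 = (-0.8000, -0.6000)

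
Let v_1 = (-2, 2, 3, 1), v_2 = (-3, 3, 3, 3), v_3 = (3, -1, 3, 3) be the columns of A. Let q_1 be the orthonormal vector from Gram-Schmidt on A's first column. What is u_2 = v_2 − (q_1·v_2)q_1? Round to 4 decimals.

u_2 = (-0.3333, 0.3333, -1.0000, 1.6667)

v_1 = (-2, 2, 3, 1); ‖v_1‖ = 4.2426, so q_1 = (-0.4714, 0.4714, 0.7071, 0.2357).
q_1·v_2 = (-0.4714)·(-3) + 0.4714·3 + 0.7071·3 + 0.2357·3 = 5.6569.
u_2 = v_2 − 5.6569·q_1 = (-0.3333, 0.3333, -1.0000, 1.6667).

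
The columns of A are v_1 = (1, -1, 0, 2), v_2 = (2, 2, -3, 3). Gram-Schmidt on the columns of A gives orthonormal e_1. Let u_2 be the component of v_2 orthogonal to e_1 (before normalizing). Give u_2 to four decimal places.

v_1 = (1, -1, 0, 2); ‖v_1‖ = 2.4495, so e_1 = (0.4082, -0.4082, 0.0000, 0.8165).
e_1·v_2 = 0.4082·2 + (-0.4082)·2 + 0.0000·(-3) + 0.8165·3 = 2.4495.
u_2 = v_2 − 2.4495·e_1 = (1.0000, 3.0000, -3.0000, 1.0000).

u_2 = (1.0000, 3.0000, -3.0000, 1.0000)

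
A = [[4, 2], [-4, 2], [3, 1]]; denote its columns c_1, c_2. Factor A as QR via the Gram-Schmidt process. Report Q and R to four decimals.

Q = [[0.6247, 0.5762], [-0.6247, 0.7737], [0.4685, 0.2634]], R = [[6.4031, 0.4685], [0.0000, 2.9632]]

e_1 = c_1/‖c_1‖ = (4, -4, 3)/6.4031 = (0.6247, -0.6247, 0.4685).
r_{12} = e_1·c_2 = 0.4685.
u_2 = c_2 − 0.4685·e_1 = (1.7073, 2.2927, 0.7805).
‖u_2‖ = 2.9632, so e_2 = (0.5762, 0.7737, 0.2634).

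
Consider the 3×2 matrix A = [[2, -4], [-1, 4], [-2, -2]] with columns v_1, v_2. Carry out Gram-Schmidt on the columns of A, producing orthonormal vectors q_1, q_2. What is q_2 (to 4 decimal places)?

q_2 = (-0.4134, 0.5788, -0.7029)

v_1 = (2, -1, -2); ‖v_1‖ = 3.0000, so q_1 = (0.6667, -0.3333, -0.6667).
q_1·v_2 = 0.6667·(-4) + (-0.3333)·4 + (-0.6667)·(-2) = -2.6667.
u_2 = v_2 + 2.6667·q_1 = (-2.2222, 3.1111, -3.7778).
‖u_2‖ = 5.3748, so q_2 = (-0.4134, 0.5788, -0.7029).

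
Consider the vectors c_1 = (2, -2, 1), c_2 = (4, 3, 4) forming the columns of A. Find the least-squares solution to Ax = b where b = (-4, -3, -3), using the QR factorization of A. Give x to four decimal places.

x = (0.0511, -0.9099)

c_1 = (2, -2, 1); ‖c_1‖ = 3.0000, so e_1 = (0.6667, -0.6667, 0.3333).
e_1·c_2 = 0.6667·4 + (-0.6667)·3 + 0.3333·4 = 2.0000.
u_2 = c_2 − 2.0000·e_1 = (2.6667, 4.3333, 3.3333).
‖u_2‖ = 6.0828, so e_2 = (0.4384, 0.7124, 0.5480).
Qᵀb = (-1.6667, -5.5348).
Back-substitute: x_2 = -5.5348/6.0828 = -0.9099.
x_1 = (-1.6667 − 2.0000·(-0.9099))/3.0000 = 0.0511.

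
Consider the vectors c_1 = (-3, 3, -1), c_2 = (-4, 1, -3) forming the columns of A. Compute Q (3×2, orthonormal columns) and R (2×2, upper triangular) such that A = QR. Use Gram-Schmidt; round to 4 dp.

c_1 = (-3, 3, -1); ‖c_1‖ = 4.3589, so e_1 = (-0.6882, 0.6882, -0.2294).
e_1·c_2 = (-0.6882)·(-4) + 0.6882·1 + (-0.2294)·(-3) = 4.1295.
u_2 = c_2 − 4.1295·e_1 = (-1.1579, -1.8421, -2.0526).
‖u_2‖ = 2.9912, so e_2 = (-0.3871, -0.6158, -0.6862).

Q = [[-0.6882, -0.3871], [0.6882, -0.6158], [-0.2294, -0.6862]], R = [[4.3589, 4.1295], [0.0000, 2.9912]]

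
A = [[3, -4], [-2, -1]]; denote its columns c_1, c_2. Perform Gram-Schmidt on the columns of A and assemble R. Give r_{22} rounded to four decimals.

r_{22} = 3.0509

c_1 = (3, -2); ‖c_1‖ = 3.6056, so q_1 = (0.8321, -0.5547).
q_1·c_2 = 0.8321·(-4) + (-0.5547)·(-1) = -2.7735.
u_2 = c_2 + 2.7735·q_1 = (-1.6923, -2.5385).
r_{22} = ‖u_2‖ = 3.0509.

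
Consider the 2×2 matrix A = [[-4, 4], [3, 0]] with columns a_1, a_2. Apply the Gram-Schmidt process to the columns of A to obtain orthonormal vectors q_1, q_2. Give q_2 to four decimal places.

q_2 = (0.6000, 0.8000)

a_1 = (-4, 3); ‖a_1‖ = 5.0000, so q_1 = (-0.8000, 0.6000).
q_1·a_2 = (-0.8000)·4 + 0.6000·0 = -3.2000.
u_2 = a_2 + 3.2000·q_1 = (1.4400, 1.9200).
‖u_2‖ = 2.4000, so q_2 = (0.6000, 0.8000).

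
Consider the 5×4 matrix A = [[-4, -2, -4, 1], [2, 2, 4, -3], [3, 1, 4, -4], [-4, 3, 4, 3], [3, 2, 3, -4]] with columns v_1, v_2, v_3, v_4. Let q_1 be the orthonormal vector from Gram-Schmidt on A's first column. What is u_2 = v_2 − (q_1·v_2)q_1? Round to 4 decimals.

v_1 = (-4, 2, 3, -4, 3); ‖v_1‖ = 7.3485, so q_1 = (-0.5443, 0.2722, 0.4082, -0.5443, 0.4082).
q_1·v_2 = (-0.5443)·(-2) + 0.2722·2 + 0.4082·1 + (-0.5443)·3 + 0.4082·2 = 1.2247.
u_2 = v_2 − 1.2247·q_1 = (-1.3333, 1.6667, 0.5000, 3.6667, 1.5000).

u_2 = (-1.3333, 1.6667, 0.5000, 3.6667, 1.5000)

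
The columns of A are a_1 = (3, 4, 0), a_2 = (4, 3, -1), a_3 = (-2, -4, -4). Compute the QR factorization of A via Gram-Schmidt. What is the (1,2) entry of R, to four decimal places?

a_1 = (3, 4, 0); ‖a_1‖ = 5.0000, so q_1 = (0.6000, 0.8000, 0.0000).
r_{12} = q_1·a_2 = 4.8000.

r_{12} = 4.8000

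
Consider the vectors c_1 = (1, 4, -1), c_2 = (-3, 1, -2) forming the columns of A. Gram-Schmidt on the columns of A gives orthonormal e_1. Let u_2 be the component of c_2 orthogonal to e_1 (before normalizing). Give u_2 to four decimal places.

u_2 = (-3.1667, 0.3333, -1.8333)

c_1 = (1, 4, -1); ‖c_1‖ = 4.2426, so e_1 = (0.2357, 0.9428, -0.2357).
e_1·c_2 = 0.2357·(-3) + 0.9428·1 + (-0.2357)·(-2) = 0.7071.
u_2 = c_2 − 0.7071·e_1 = (-3.1667, 0.3333, -1.8333).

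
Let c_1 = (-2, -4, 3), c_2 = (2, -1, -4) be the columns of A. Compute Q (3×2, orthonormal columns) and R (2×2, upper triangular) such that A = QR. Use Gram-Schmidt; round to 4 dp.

Q = [[-0.3714, 0.2928], [-0.7428, -0.6631], [0.5571, -0.6889]], R = [[5.3852, -2.2283], [0.0000, 4.0043]]

q_1 = c_1/‖c_1‖ = (-2, -4, 3)/5.3852 = (-0.3714, -0.7428, 0.5571).
r_{12} = q_1·c_2 = -2.2283.
u_2 = c_2 + 2.2283·q_1 = (1.1724, -2.6552, -2.7586).
‖u_2‖ = 4.0043, so q_2 = (0.2928, -0.6631, -0.6889).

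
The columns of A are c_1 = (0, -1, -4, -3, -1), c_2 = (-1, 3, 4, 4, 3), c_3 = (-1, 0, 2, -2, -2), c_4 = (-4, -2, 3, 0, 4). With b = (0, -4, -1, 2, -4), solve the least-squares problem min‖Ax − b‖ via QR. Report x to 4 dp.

x = (-2.1471, -1.8987, -0.5828, 0.0417)

q_1 = c_1/‖c_1‖ = (0, -1, -4, -3, -1)/5.1962 = (0.0000, -0.1925, -0.7698, -0.5774, -0.1925).
r_{12} = q_1·c_2 = -6.5433.
u_2 = c_2 + 6.5433·q_1 = (-1.0000, 1.7407, -1.0370, 0.2222, 1.7407).
‖u_2‖ = 2.8610, so q_2 = (-0.3495, 0.6084, -0.3625, 0.0777, 0.6084).
r_{13} = q_1·c_3 = 0.0000; r_{23} = q_2·c_3 = -1.7477.
u_3 = c_3 + 0.0000·q_1 + 1.7477·q_2 = (-1.6109, 1.0633, 1.3665, -1.8643, -0.9367).
‖u_3‖ = 3.1537, so q_3 = (-0.5108, 0.3372, 0.4333, -0.5911, -0.2970).
r_{14} = q_1·c_4 = -2.6943; r_{24} = q_2·c_4 = 1.5276; r_{34} = q_3·c_4 = 1.4807.
u_4 = c_4 + 2.6943·q_1 − 1.5276·q_2 − 1.4807·q_3 = (-2.7097, -3.9472, 0.8380, -0.7989, 2.9918).
‖u_4‖ = 5.7632, so q_4 = (-0.4702, -0.6849, 0.1454, -0.1386, 0.5191).
Qᵀb = (1.1547, -4.3497, -1.7763, 0.2405).
Back-substitute: x_4 = 0.2405/5.7632 = 0.0417.
x_3 = (-1.7763 − 1.4807·0.0417)/3.1537 = -0.5828.
x_2 = (-4.3497 + 1.7477·(-0.5828) − 1.5276·0.0417)/2.8610 = -1.8987.
x_1 = (1.1547 + 6.5433·(-1.8987) + 0.0000·(-0.5828) + 2.6943·0.0417)/5.1962 = -2.1471.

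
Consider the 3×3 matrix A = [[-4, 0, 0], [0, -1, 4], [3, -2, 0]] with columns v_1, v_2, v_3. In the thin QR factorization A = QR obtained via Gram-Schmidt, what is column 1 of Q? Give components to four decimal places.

e_1 = (-0.8000, 0.0000, 0.6000)

v_1 = (-4, 0, 3); ‖v_1‖ = 5.0000, so e_1 = (-0.8000, 0.0000, 0.6000).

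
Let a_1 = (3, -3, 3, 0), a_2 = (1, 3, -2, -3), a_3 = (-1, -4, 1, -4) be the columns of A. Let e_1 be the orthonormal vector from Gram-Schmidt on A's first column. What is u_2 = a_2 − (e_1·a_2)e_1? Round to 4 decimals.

a_1 = (3, -3, 3, 0); ‖a_1‖ = 5.1962, so e_1 = (0.5774, -0.5774, 0.5774, 0.0000).
e_1·a_2 = 0.5774·1 + (-0.5774)·3 + 0.5774·(-2) + 0.0000·(-3) = -2.3094.
u_2 = a_2 + 2.3094·e_1 = (2.3333, 1.6667, -0.6667, -3.0000).

u_2 = (2.3333, 1.6667, -0.6667, -3.0000)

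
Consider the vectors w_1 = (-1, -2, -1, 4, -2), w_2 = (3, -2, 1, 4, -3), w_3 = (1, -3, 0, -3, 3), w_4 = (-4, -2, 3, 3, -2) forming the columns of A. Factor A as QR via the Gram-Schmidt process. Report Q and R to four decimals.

Q = [[-0.1961, 0.8519, 0.1487, -0.4541], [-0.3922, -0.0681, -0.8669, -0.1994], [-0.1961, 0.4089, -0.0884, 0.8624], [0.7845, 0.1363, -0.2094, -0.0433], [-0.3922, -0.2896, 0.4180, -0.0914]], R = [[5.0990, 4.3146, -2.5495, 4.1184], [0.0000, 4.5149, -0.2215, -1.0563], [0.0000, 0.0000, 4.6315, -0.5903], [0.0000, 0.0000, 0.0000, 4.8553]]

e_1 = w_1/‖w_1‖ = (-1, -2, -1, 4, -2)/5.0990 = (-0.1961, -0.3922, -0.1961, 0.7845, -0.3922).
r_{12} = e_1·w_2 = 4.3146.
u_2 = w_2 − 4.3146·e_1 = (3.8462, -0.3077, 1.8462, 0.6154, -1.3077).
‖u_2‖ = 4.5149, so e_2 = (0.8519, -0.0681, 0.4089, 0.1363, -0.2896).
r_{13} = e_1·w_3 = -2.5495; r_{23} = e_2·w_3 = -0.2215.
u_3 = w_3 + 2.5495·e_1 + 0.2215·e_2 = (0.6887, -4.0151, -0.4094, -0.9698, 1.9358).
‖u_3‖ = 4.6315, so e_3 = (0.1487, -0.8669, -0.0884, -0.2094, 0.4180).
r_{14} = e_1·w_4 = 4.1184; r_{24} = e_2·w_4 = -1.0563; r_{34} = e_3·w_4 = -0.5903.
u_4 = w_4 − 4.1184·e_1 + 1.0563·e_2 + 0.5903·e_3 = (-2.2047, -0.9683, 4.1874, -0.2104, -0.4438).
‖u_4‖ = 4.8553, so e_4 = (-0.4541, -0.1994, 0.8624, -0.0433, -0.0914).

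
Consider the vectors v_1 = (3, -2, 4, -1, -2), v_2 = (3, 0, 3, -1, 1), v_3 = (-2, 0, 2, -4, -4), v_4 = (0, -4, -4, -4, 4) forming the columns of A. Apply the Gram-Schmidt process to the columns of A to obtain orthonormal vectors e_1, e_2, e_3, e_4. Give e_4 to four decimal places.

e_4 = (0.0784, -0.6717, -0.3694, -0.5485, 0.3246)

v_1 = (3, -2, 4, -1, -2); ‖v_1‖ = 5.8310, so e_1 = (0.5145, -0.3430, 0.6860, -0.1715, -0.3430).
e_1·v_2 = 0.5145·3 + (-0.3430)·0 + 0.6860·3 + (-0.1715)·(-1) + (-0.3430)·1 = 3.4300.
u_2 = v_2 − 3.4300·e_1 = (1.2353, 1.1765, 0.6471, -0.4118, 2.1765).
‖u_2‖ = 2.8697, so e_2 = (0.4305, 0.4100, 0.2255, -0.1435, 0.7584).
e_1·v_3 = 0.5145·(-2) + (-0.3430)·0 + 0.6860·2 + (-0.1715)·(-4) + (-0.3430)·(-4) = 2.4010; e_2·v_3 = 0.4305·(-2) + 0.4100·0 + 0.2255·2 + (-0.1435)·(-4) + 0.7584·(-4) = -2.8697.
u_3 = v_3 − 2.4010·e_1 + 2.8697·e_2 = (-2.0000, 2.0000, 1.0000, -4.0000, -1.0000).
‖u_3‖ = 5.0990, so e_3 = (-0.3922, 0.3922, 0.1961, -0.7845, -0.1961).
e_1·v_4 = 0.5145·0 + (-0.3430)·(-4) + 0.6860·(-4) + (-0.1715)·(-4) + (-0.3430)·4 = -2.0580; e_2·v_4 = 0.4305·0 + 0.4100·(-4) + 0.2255·(-4) + (-0.1435)·(-4) + 0.7584·4 = 1.0659; e_3·v_4 = (-0.3922)·0 + 0.3922·(-4) + 0.1961·(-4) + (-0.7845)·(-4) + (-0.1961)·4 = 0.0000.
u_4 = v_4 + 2.0580·e_1 − 1.0659·e_2 + 0.0000·e_3 = (0.6000, -5.1429, -2.8286, -4.2000, 2.4857).
‖u_4‖ = 7.6569, so e_4 = (0.0784, -0.6717, -0.3694, -0.5485, 0.3246).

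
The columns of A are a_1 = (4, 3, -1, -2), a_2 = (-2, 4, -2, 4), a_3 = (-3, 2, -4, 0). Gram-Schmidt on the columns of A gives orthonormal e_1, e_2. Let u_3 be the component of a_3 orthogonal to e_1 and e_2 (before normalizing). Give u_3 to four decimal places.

e_1 = a_1/‖a_1‖ = (4, 3, -1, -2)/5.4772 = (0.7303, 0.5477, -0.1826, -0.3651).
r_{12} = e_1·a_2 = -0.3651.
u_2 = a_2 + 0.3651·e_1 = (-1.7333, 4.2000, -2.0667, 3.8667).
‖u_2‖ = 6.3140, so e_2 = (-0.2745, 0.6652, -0.3273, 0.6124).
r_{13} = e_1·a_3 = -0.3651; r_{23} = e_2·a_3 = 3.4632.
u_3 = a_3 + 0.3651·e_1 − 3.4632·e_2 = (-1.7826, -0.1037, -2.9331, -2.2542).

u_3 = (-1.7826, -0.1037, -2.9331, -2.2542)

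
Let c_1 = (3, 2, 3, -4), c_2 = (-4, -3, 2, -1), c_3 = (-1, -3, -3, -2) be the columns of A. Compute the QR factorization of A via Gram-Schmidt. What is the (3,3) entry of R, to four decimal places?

r_{33} = 4.3231

e_1 = c_1/‖c_1‖ = (3, 2, 3, -4)/6.1644 = (0.4867, 0.3244, 0.4867, -0.6489).
r_{12} = e_1·c_2 = -1.2978.
u_2 = c_2 + 1.2978·e_1 = (-3.3684, -2.5789, 2.6316, -1.8421).
‖u_2‖ = 5.3213, so e_2 = (-0.6330, -0.4846, 0.4945, -0.3462).
r_{13} = e_1·c_3 = -1.6222; r_{23} = e_2·c_3 = 1.2957.
u_3 = c_3 + 1.6222·e_1 − 1.2957·e_2 = (0.6097, -1.8457, -2.8513, -2.6041).
r_{33} = ‖u_3‖ = 4.3231.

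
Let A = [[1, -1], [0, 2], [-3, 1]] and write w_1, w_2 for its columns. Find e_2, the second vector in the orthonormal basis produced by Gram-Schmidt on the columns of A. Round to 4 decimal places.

w_1 = (1, 0, -3); ‖w_1‖ = 3.1623, so e_1 = (0.3162, 0.0000, -0.9487).
e_1·w_2 = 0.3162·(-1) + 0.0000·2 + (-0.9487)·1 = -1.2649.
u_2 = w_2 + 1.2649·e_1 = (-0.6000, 2.0000, -0.2000).
‖u_2‖ = 2.0976, so e_2 = (-0.2860, 0.9535, -0.0953).

e_2 = (-0.2860, 0.9535, -0.0953)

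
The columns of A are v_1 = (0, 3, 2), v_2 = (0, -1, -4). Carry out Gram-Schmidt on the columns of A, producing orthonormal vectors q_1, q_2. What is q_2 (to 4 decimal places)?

v_1 = (0, 3, 2); ‖v_1‖ = 3.6056, so q_1 = (0.0000, 0.8321, 0.5547).
q_1·v_2 = 0.0000·0 + 0.8321·(-1) + 0.5547·(-4) = -3.0509.
u_2 = v_2 + 3.0509·q_1 = (0.0000, 1.5385, -2.3077).
‖u_2‖ = 2.7735, so q_2 = (0.0000, 0.5547, -0.8321).

q_2 = (0.0000, 0.5547, -0.8321)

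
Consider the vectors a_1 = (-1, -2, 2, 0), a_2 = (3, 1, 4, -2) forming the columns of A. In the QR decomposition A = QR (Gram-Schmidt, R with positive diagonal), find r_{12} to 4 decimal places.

a_1 = (-1, -2, 2, 0); ‖a_1‖ = 3.0000, so e_1 = (-0.3333, -0.6667, 0.6667, 0.0000).
r_{12} = e_1·a_2 = 1.0000.

r_{12} = 1.0000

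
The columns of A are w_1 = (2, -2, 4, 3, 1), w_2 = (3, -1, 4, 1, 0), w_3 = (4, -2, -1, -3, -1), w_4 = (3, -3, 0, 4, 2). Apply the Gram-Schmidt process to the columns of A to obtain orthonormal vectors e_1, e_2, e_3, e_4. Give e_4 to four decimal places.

e_4 = (0.5571, 0.5355, -0.4002, 0.4651, 0.1623)

e_1 = w_1/‖w_1‖ = (2, -2, 4, 3, 1)/5.8310 = (0.3430, -0.3430, 0.6860, 0.5145, 0.1715).
r_{12} = e_1·w_2 = 4.6305.
u_2 = w_2 − 4.6305·e_1 = (1.4118, 0.5882, 0.8235, -1.3824, -0.7941).
‖u_2‖ = 2.3577, so e_2 = (0.5988, 0.2495, 0.3493, -0.5863, -0.3368).
r_{13} = e_1·w_3 = -0.3430; r_{23} = e_2·w_3 = 3.6426.
u_3 = w_3 + 0.3430·e_1 − 3.6426·e_2 = (1.9365, -3.0265, -2.0370, -0.6878, 0.2857).
‖u_3‖ = 4.1969, so e_3 = (0.4614, -0.7211, -0.4854, -0.1639, 0.0681).
r_{14} = e_1·w_4 = 4.4590; r_{24} = e_2·w_4 = -1.9710; r_{34} = e_3·w_4 = 3.0282.
u_4 = w_4 − 4.4590·e_1 + 1.9710·e_2 − 3.0282·e_3 = (1.2535, 1.2049, -0.9006, 1.0466, 0.3653).
‖u_4‖ = 2.2501, so e_4 = (0.5571, 0.5355, -0.4002, 0.4651, 0.1623).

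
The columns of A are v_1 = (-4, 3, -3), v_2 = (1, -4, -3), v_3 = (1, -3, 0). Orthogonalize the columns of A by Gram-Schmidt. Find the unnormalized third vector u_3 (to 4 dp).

v_1 = (-4, 3, -3); ‖v_1‖ = 5.8310, so q_1 = (-0.6860, 0.5145, -0.5145).
q_1·v_2 = (-0.6860)·1 + 0.5145·(-4) + (-0.5145)·(-3) = -1.2005.
u_2 = v_2 + 1.2005·q_1 = (0.1765, -3.3824, -3.6176).
‖u_2‖ = 4.9557, so q_2 = (0.0356, -0.6825, -0.7300).
q_1·v_3 = (-0.6860)·1 + 0.5145·(-3) + (-0.5145)·0 = -2.2295; q_2·v_3 = 0.0356·1 + (-0.6825)·(-3) + (-0.7300)·0 = 2.0832.
u_3 = v_3 + 2.2295·q_1 − 2.0832·q_2 = (-0.6036, -0.4311, 0.3737).

u_3 = (-0.6036, -0.4311, 0.3737)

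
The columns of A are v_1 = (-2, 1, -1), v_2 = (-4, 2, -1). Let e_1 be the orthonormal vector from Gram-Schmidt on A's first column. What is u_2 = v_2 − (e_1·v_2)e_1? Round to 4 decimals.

u_2 = (-0.3333, 0.1667, 0.8333)

v_1 = (-2, 1, -1); ‖v_1‖ = 2.4495, so e_1 = (-0.8165, 0.4082, -0.4082).
e_1·v_2 = (-0.8165)·(-4) + 0.4082·2 + (-0.4082)·(-1) = 4.4907.
u_2 = v_2 − 4.4907·e_1 = (-0.3333, 0.1667, 0.8333).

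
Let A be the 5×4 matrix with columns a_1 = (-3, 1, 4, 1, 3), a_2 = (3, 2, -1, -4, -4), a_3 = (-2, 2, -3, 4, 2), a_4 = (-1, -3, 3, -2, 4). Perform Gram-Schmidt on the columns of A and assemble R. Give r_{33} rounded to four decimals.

r_{33} = 4.7654

a_1 = (-3, 1, 4, 1, 3); ‖a_1‖ = 6.0000, so q_1 = (-0.5000, 0.1667, 0.6667, 0.1667, 0.5000).
q_1·a_2 = (-0.5000)·3 + 0.1667·2 + 0.6667·(-1) + 0.1667·(-4) + 0.5000·(-4) = -4.5000.
u_2 = a_2 + 4.5000·q_1 = (0.7500, 2.7500, 2.0000, -3.2500, -1.7500).
‖u_2‖ = 5.0744, so q_2 = (0.1478, 0.5419, 0.3941, -0.6405, -0.3449).
q_1·a_3 = (-0.5000)·(-2) + 0.1667·2 + 0.6667·(-3) + 0.1667·4 + 0.5000·2 = 1.0000; q_2·a_3 = 0.1478·(-2) + 0.5419·2 + 0.3941·(-3) + (-0.6405)·4 + (-0.3449)·2 = -3.6457.
u_3 = a_3 − 1.0000·q_1 + 3.6457·q_2 = (-0.9612, 3.8091, -2.2298, 1.4984, 0.2427).
r_{33} = ‖u_3‖ = 4.7654.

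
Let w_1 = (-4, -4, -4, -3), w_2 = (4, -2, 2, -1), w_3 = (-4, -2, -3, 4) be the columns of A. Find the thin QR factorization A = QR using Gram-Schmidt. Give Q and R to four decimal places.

e_1 = w_1/‖w_1‖ = (-4, -4, -4, -3)/7.5498 = (-0.5298, -0.5298, -0.5298, -0.3974).
r_{12} = e_1·w_2 = -1.7219.
u_2 = w_2 + 1.7219·e_1 = (3.0877, -2.9123, 1.0877, -1.6842).
‖u_2‖ = 4.6942, so e_2 = (0.6578, -0.6204, 0.2317, -0.3588).
r_{13} = e_1·w_3 = 3.1789; r_{23} = e_2·w_3 = -3.5206.
u_3 = w_3 − 3.1789·e_1 + 3.5206·e_2 = (0.0000, -2.5000, -0.5000, 4.0000).
‖u_3‖ = 4.7434, so e_3 = (0.0000, -0.5270, -0.1054, 0.8433).

Q = [[-0.5298, 0.6578, 0.0000], [-0.5298, -0.6204, -0.5270], [-0.5298, 0.2317, -0.1054], [-0.3974, -0.3588, 0.8433]], R = [[7.5498, -1.7219, 3.1789], [0.0000, 4.6942, -3.5206], [0.0000, 0.0000, 4.7434]]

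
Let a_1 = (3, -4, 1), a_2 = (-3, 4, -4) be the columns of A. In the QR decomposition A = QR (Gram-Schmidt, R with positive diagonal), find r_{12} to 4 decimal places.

a_1 = (3, -4, 1); ‖a_1‖ = 5.0990, so q_1 = (0.5883, -0.7845, 0.1961).
r_{12} = q_1·a_2 = -5.6874.

r_{12} = -5.6874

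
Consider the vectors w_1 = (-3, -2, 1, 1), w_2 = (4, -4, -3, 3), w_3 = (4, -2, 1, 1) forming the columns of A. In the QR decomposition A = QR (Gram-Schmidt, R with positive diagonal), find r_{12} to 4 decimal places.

r_{12} = -1.0328

e_1 = w_1/‖w_1‖ = (-3, -2, 1, 1)/3.8730 = (-0.7746, -0.5164, 0.2582, 0.2582).
r_{12} = e_1·w_2 = -1.0328.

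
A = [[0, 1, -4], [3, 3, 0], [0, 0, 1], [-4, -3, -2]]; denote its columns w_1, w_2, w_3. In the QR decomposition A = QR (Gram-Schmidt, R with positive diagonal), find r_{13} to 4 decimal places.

r_{13} = 1.6000

e_1 = w_1/‖w_1‖ = (0, 3, 0, -4)/5.0000 = (0.0000, 0.6000, 0.0000, -0.8000).
r_{13} = e_1·w_3 = 1.6000.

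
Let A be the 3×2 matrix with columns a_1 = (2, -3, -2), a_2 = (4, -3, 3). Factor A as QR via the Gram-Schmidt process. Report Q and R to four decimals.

a_1 = (2, -3, -2); ‖a_1‖ = 4.1231, so q_1 = (0.4851, -0.7276, -0.4851).
q_1·a_2 = 0.4851·4 + (-0.7276)·(-3) + (-0.4851)·3 = 2.6679.
u_2 = a_2 − 2.6679·q_1 = (2.7059, -1.0588, 4.2941).
‖u_2‖ = 5.1848, so q_2 = (0.5219, -0.2042, 0.8282).

Q = [[0.4851, 0.5219], [-0.7276, -0.2042], [-0.4851, 0.8282]], R = [[4.1231, 2.6679], [0.0000, 5.1848]]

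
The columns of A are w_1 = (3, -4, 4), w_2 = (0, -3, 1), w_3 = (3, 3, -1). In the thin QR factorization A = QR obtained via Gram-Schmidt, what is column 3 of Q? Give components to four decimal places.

e_3 = (0.6447, -0.2417, -0.7252)

w_1 = (3, -4, 4); ‖w_1‖ = 6.4031, so e_1 = (0.4685, -0.6247, 0.6247).
e_1·w_2 = 0.4685·0 + (-0.6247)·(-3) + 0.6247·1 = 2.4988.
u_2 = w_2 − 2.4988·e_1 = (-1.1707, -1.4390, -0.5610).
‖u_2‖ = 1.9381, so e_2 = (-0.6041, -0.7425, -0.2895).
e_1·w_3 = 0.4685·3 + (-0.6247)·3 + 0.6247·(-1) = -1.0932; e_2·w_3 = (-0.6041)·3 + (-0.7425)·3 + (-0.2895)·(-1) = -3.7503.
u_3 = w_3 + 1.0932·e_1 + 3.7503·e_2 = (1.2468, -0.4675, -1.4026).
‖u_3‖ = 1.9340, so e_3 = (0.6447, -0.2417, -0.7252).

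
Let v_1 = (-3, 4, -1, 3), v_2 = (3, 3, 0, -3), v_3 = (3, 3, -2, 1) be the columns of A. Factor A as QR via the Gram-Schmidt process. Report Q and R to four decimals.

e_1 = v_1/‖v_1‖ = (-3, 4, -1, 3)/5.9161 = (-0.5071, 0.6761, -0.1690, 0.5071).
r_{12} = e_1·v_2 = -1.0142.
u_2 = v_2 + 1.0142·e_1 = (2.4857, 3.6857, -0.1714, -2.4857).
‖u_2‖ = 5.0962, so e_2 = (0.4878, 0.7232, -0.0336, -0.4878).
r_{13} = e_1·v_3 = 1.3522; r_{23} = e_2·v_3 = 3.2125.
u_3 = v_3 − 1.3522·e_1 − 3.2125·e_2 = (2.1188, -0.2376, -1.6634, 1.8812).
‖u_3‖ = 3.2942, so e_3 = (0.6432, -0.0721, -0.5049, 0.5711).

Q = [[-0.5071, 0.4878, 0.6432], [0.6761, 0.7232, -0.0721], [-0.1690, -0.0336, -0.5049], [0.5071, -0.4878, 0.5711]], R = [[5.9161, -1.0142, 1.3522], [0.0000, 5.0962, 3.2125], [0.0000, 0.0000, 3.2942]]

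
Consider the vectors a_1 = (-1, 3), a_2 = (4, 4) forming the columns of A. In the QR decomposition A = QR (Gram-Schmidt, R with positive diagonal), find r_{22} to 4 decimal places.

a_1 = (-1, 3); ‖a_1‖ = 3.1623, so e_1 = (-0.3162, 0.9487).
e_1·a_2 = (-0.3162)·4 + 0.9487·4 = 2.5298.
u_2 = a_2 − 2.5298·e_1 = (4.8000, 1.6000).
r_{22} = ‖u_2‖ = 5.0596.

r_{22} = 5.0596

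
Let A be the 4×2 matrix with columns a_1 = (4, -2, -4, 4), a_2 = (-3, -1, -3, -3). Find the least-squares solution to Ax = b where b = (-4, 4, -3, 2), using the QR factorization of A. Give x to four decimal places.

a_1 = (4, -2, -4, 4); ‖a_1‖ = 7.2111, so e_1 = (0.5547, -0.2774, -0.5547, 0.5547).
e_1·a_2 = 0.5547·(-3) + (-0.2774)·(-1) + (-0.5547)·(-3) + 0.5547·(-3) = -1.3868.
u_2 = a_2 + 1.3868·e_1 = (-2.2308, -1.3846, -3.7692, -2.2308).
‖u_2‖ = 5.1066, so e_2 = (-0.4368, -0.2711, -0.7381, -0.4368).
Qᵀb = (-0.5547, 2.0035).
Back-substitute: x_2 = 2.0035/5.1066 = 0.3923.
x_1 = (-0.5547 + 1.3868·0.3923)/7.2111 = -0.0015.

x = (-0.0015, 0.3923)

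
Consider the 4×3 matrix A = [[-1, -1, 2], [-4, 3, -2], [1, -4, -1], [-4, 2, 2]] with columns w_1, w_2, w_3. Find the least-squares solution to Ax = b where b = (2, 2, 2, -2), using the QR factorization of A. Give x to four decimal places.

w_1 = (-1, -4, 1, -4); ‖w_1‖ = 5.8310, so e_1 = (-0.1715, -0.6860, 0.1715, -0.6860).
e_1·w_2 = (-0.1715)·(-1) + (-0.6860)·3 + 0.1715·(-4) + (-0.6860)·2 = -3.9445.
u_2 = w_2 + 3.9445·e_1 = (-1.6765, 0.2941, -3.3235, -0.7059).
‖u_2‖ = 3.8002, so e_2 = (-0.4412, 0.0774, -0.8746, -0.1858).
e_1·w_3 = (-0.1715)·2 + (-0.6860)·(-2) + 0.1715·(-1) + (-0.6860)·2 = -0.5145; e_2·w_3 = (-0.4412)·2 + 0.0774·(-2) + (-0.8746)·(-1) + (-0.1858)·2 = -0.5340.
u_3 = w_3 + 0.5145·e_1 + 0.5340·e_2 = (1.6762, -2.3116, -1.3788, 1.5479).
‖u_3‖ = 3.5285, so e_3 = (0.4750, -0.6551, -0.3908, 0.4387).
Qᵀb = (0.0000, -2.1052, -2.0191).
Back-substitute: x_3 = -2.0191/3.5285 = -0.5722.
x_2 = (-2.1052 + 0.5340·(-0.5722))/3.8002 = -0.6344.
x_1 = (0.0000 + 3.9445·(-0.6344) + 0.5145·(-0.5722))/5.8310 = -0.4796.

x = (-0.4796, -0.6344, -0.5722)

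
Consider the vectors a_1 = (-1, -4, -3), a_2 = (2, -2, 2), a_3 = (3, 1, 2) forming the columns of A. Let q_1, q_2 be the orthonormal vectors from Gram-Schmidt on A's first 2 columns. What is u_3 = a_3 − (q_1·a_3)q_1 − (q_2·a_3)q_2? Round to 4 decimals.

a_1 = (-1, -4, -3); ‖a_1‖ = 5.0990, so q_1 = (-0.1961, -0.7845, -0.5883).
q_1·a_2 = (-0.1961)·2 + (-0.7845)·(-2) + (-0.5883)·2 = 0.0000.
u_2 = a_2 + 0.0000·q_1 = (2.0000, -2.0000, 2.0000).
‖u_2‖ = 3.4641, so q_2 = (0.5774, -0.5774, 0.5774).
q_1·a_3 = (-0.1961)·3 + (-0.7845)·1 + (-0.5883)·2 = -2.5495; q_2·a_3 = 0.5774·3 + (-0.5774)·1 + 0.5774·2 = 2.3094.
u_3 = a_3 + 2.5495·q_1 − 2.3094·q_2 = (1.1667, 0.3333, -0.8333).

u_3 = (1.1667, 0.3333, -0.8333)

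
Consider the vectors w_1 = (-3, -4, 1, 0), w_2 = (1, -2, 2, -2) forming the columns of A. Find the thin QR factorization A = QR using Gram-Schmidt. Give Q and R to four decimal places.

Q = [[-0.5883, 0.5422], [-0.7845, -0.2769], [0.1961, 0.5191], [0.0000, -0.5999]], R = [[5.0990, 1.3728], [0.0000, 3.3340]]

e_1 = w_1/‖w_1‖ = (-3, -4, 1, 0)/5.0990 = (-0.5883, -0.7845, 0.1961, 0.0000).
r_{12} = e_1·w_2 = 1.3728.
u_2 = w_2 − 1.3728·e_1 = (1.8077, -0.9231, 1.7308, -2.0000).
‖u_2‖ = 3.3340, so e_2 = (0.5422, -0.2769, 0.5191, -0.5999).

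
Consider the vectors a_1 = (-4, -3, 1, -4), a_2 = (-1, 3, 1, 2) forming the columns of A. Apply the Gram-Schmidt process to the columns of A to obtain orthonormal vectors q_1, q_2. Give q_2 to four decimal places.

q_2 = (-0.6299, 0.6299, 0.3780, 0.2520)

q_1 = a_1/‖a_1‖ = (-4, -3, 1, -4)/6.4807 = (-0.6172, -0.4629, 0.1543, -0.6172).
r_{12} = q_1·a_2 = -1.8516.
u_2 = a_2 + 1.8516·q_1 = (-2.1429, 2.1429, 1.2857, 0.8571).
‖u_2‖ = 3.4017, so q_2 = (-0.6299, 0.6299, 0.3780, 0.2520).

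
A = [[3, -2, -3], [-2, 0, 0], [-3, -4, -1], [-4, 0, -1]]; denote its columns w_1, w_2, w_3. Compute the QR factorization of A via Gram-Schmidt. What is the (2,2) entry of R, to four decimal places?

r_{22} = 4.3649

w_1 = (3, -2, -3, -4); ‖w_1‖ = 6.1644, so e_1 = (0.4867, -0.3244, -0.4867, -0.6489).
e_1·w_2 = 0.4867·(-2) + (-0.3244)·0 + (-0.4867)·(-4) + (-0.6489)·0 = 0.9733.
u_2 = w_2 − 0.9733·e_1 = (-2.4737, 0.3158, -3.5263, 0.6316).
r_{22} = ‖u_2‖ = 4.3649.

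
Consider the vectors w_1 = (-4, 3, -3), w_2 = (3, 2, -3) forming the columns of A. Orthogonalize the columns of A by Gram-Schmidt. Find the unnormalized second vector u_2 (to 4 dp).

e_1 = w_1/‖w_1‖ = (-4, 3, -3)/5.8310 = (-0.6860, 0.5145, -0.5145).
r_{12} = e_1·w_2 = 0.5145.
u_2 = w_2 − 0.5145·e_1 = (3.3529, 1.7353, -2.7353).

u_2 = (3.3529, 1.7353, -2.7353)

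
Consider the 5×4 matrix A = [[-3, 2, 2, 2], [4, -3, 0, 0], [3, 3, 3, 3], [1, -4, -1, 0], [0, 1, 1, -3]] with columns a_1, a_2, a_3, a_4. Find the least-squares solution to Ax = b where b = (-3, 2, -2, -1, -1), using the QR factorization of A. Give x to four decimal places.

x = (0.5242, 0.4217, -1.3312, -0.0672)

q_1 = a_1/‖a_1‖ = (-3, 4, 3, 1, 0)/5.9161 = (-0.5071, 0.6761, 0.5071, 0.1690, 0.0000).
r_{12} = q_1·a_2 = -2.1974.
u_2 = a_2 + 2.1974·q_1 = (0.8857, -1.5143, 4.1143, -3.6286, 1.0000).
‖u_2‖ = 5.8456, so q_2 = (0.1515, -0.2590, 0.7038, -0.6207, 0.1711).
r_{13} = q_1·a_3 = 0.3381; r_{23} = q_2·a_3 = 3.2063.
u_3 = a_3 − 0.3381·q_1 − 3.2063·q_2 = (1.6856, 0.6020, 0.5719, 0.9331, 0.4515).
‖u_3‖ = 2.1460, so q_3 = (0.7855, 0.2805, 0.2665, 0.4348, 0.2104).
r_{14} = q_1·a_4 = 0.5071; r_{24} = q_2·a_4 = 1.9013; r_{34} = q_3·a_4 = 1.7392.
u_4 = a_4 − 0.5071·q_1 − 1.9013·q_2 − 1.7392·q_3 = (0.6029, -0.3382, 0.9412, 0.3382, -3.6912).
‖u_4‖ = 3.8863, so q_4 = (0.1551, -0.0870, 0.2422, 0.0870, -0.9498).
Qᵀb = (1.6903, -1.9306, -2.9736, -0.2611).
Back-substitute: x_4 = -0.2611/3.8863 = -0.0672.
x_3 = (-2.9736 − 1.7392·(-0.0672))/2.1460 = -1.3312.
x_2 = (-1.9306 − 3.2063·(-1.3312) − 1.9013·(-0.0672))/5.8456 = 0.4217.
x_1 = (1.6903 + 2.1974·0.4217 − 0.3381·(-1.3312) − 0.5071·(-0.0672))/5.9161 = 0.5242.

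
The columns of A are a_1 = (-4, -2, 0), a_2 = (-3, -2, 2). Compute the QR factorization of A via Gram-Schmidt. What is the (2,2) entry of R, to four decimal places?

r_{22} = 2.0494

q_1 = a_1/‖a_1‖ = (-4, -2, 0)/4.4721 = (-0.8944, -0.4472, 0.0000).
r_{12} = q_1·a_2 = 3.5777.
u_2 = a_2 − 3.5777·q_1 = (0.2000, -0.4000, 2.0000).
r_{22} = ‖u_2‖ = 2.0494.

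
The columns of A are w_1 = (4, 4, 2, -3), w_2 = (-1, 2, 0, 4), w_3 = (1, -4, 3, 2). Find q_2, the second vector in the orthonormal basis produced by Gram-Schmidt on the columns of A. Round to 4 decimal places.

q_2 = (-0.0653, 0.6127, 0.0804, 0.7835)

w_1 = (4, 4, 2, -3); ‖w_1‖ = 6.7082, so q_1 = (0.5963, 0.5963, 0.2981, -0.4472).
q_1·w_2 = 0.5963·(-1) + 0.5963·2 + 0.2981·0 + (-0.4472)·4 = -1.1926.
u_2 = w_2 + 1.1926·q_1 = (-0.2889, 2.7111, 0.3556, 3.4667).
‖u_2‖ = 4.4247, so q_2 = (-0.0653, 0.6127, 0.0804, 0.7835).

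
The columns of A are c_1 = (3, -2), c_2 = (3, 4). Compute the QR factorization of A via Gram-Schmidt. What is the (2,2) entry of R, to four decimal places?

c_1 = (3, -2); ‖c_1‖ = 3.6056, so e_1 = (0.8321, -0.5547).
e_1·c_2 = 0.8321·3 + (-0.5547)·4 = 0.2774.
u_2 = c_2 − 0.2774·e_1 = (2.7692, 4.1538).
r_{22} = ‖u_2‖ = 4.9923.

r_{22} = 4.9923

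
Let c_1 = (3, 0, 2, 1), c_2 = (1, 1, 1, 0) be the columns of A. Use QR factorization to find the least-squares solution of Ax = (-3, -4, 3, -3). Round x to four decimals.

c_1 = (3, 0, 2, 1); ‖c_1‖ = 3.7417, so e_1 = (0.8018, 0.0000, 0.5345, 0.2673).
e_1·c_2 = 0.8018·1 + 0.0000·1 + 0.5345·1 + 0.2673·0 = 1.3363.
u_2 = c_2 − 1.3363·e_1 = (-0.0714, 1.0000, 0.2857, -0.3571).
‖u_2‖ = 1.1019, so e_2 = (-0.0648, 0.9075, 0.2593, -0.3241).
Qᵀb = (-1.6036, -1.6853).
Back-substitute: x_2 = -1.6853/1.1019 = -1.5294.
x_1 = (-1.6036 − 1.3363·(-1.5294))/3.7417 = 0.1176.

x = (0.1176, -1.5294)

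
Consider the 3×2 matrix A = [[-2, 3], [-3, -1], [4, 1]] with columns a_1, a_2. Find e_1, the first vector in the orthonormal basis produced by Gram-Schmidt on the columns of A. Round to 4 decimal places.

a_1 = (-2, -3, 4); ‖a_1‖ = 5.3852, so e_1 = (-0.3714, -0.5571, 0.7428).

e_1 = (-0.3714, -0.5571, 0.7428)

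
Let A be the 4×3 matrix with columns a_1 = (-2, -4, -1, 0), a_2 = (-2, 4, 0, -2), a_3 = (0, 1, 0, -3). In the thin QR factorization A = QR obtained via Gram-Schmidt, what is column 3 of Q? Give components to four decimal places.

e_3 = (0.4303, -0.2221, 0.0278, -0.8745)

e_1 = a_1/‖a_1‖ = (-2, -4, -1, 0)/4.5826 = (-0.4364, -0.8729, -0.2182, 0.0000).
r_{12} = e_1·a_2 = -2.6186.
u_2 = a_2 + 2.6186·e_1 = (-3.1429, 1.7143, -0.5714, -2.0000).
‖u_2‖ = 4.1404, so e_2 = (-0.7591, 0.4140, -0.1380, -0.4830).
r_{13} = e_1·a_3 = -0.8729; r_{23} = e_2·a_3 = 1.8632.
u_3 = a_3 + 0.8729·e_1 − 1.8632·e_2 = (1.0333, -0.5333, 0.0667, -2.1000).
‖u_3‖ = 2.4014, so e_3 = (0.4303, -0.2221, 0.0278, -0.8745).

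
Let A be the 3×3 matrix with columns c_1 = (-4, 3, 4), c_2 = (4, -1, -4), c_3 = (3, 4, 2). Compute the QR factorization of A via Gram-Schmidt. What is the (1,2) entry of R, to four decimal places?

c_1 = (-4, 3, 4); ‖c_1‖ = 6.4031, so q_1 = (-0.6247, 0.4685, 0.6247).
r_{12} = q_1·c_2 = -5.4661.

r_{12} = -5.4661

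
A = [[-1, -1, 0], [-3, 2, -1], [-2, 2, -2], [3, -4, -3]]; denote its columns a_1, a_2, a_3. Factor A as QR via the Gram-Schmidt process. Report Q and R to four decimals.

Q = [[-0.2085, -0.7926, 0.3899], [-0.6255, -0.3062, -0.2222], [-0.4170, 0.0721, -0.6983], [0.6255, -0.5224, -0.5577]], R = [[4.7958, -4.3788, -0.4170], [0.0000, 2.4137, 1.7292], [0.0000, 0.0000, 3.2918]]

q_1 = a_1/‖a_1‖ = (-1, -3, -2, 3)/4.7958 = (-0.2085, -0.6255, -0.4170, 0.6255).
r_{12} = q_1·a_2 = -4.3788.
u_2 = a_2 + 4.3788·q_1 = (-1.9130, -0.7391, 0.1739, -1.2609).
‖u_2‖ = 2.4137, so q_2 = (-0.7926, -0.3062, 0.0721, -0.5224).
r_{13} = q_1·a_3 = -0.4170; r_{23} = q_2·a_3 = 1.7292.
u_3 = a_3 + 0.4170·q_1 − 1.7292·q_2 = (1.2836, -0.7313, -2.2985, -1.8358).
‖u_3‖ = 3.2918, so q_3 = (0.3899, -0.2222, -0.6983, -0.5577).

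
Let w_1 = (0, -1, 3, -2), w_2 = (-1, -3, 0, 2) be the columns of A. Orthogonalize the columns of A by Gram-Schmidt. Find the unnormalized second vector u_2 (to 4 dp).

u_2 = (-1.0000, -3.0714, 0.2143, 1.8571)

q_1 = w_1/‖w_1‖ = (0, -1, 3, -2)/3.7417 = (0.0000, -0.2673, 0.8018, -0.5345).
r_{12} = q_1·w_2 = -0.2673.
u_2 = w_2 + 0.2673·q_1 = (-1.0000, -3.0714, 0.2143, 1.8571).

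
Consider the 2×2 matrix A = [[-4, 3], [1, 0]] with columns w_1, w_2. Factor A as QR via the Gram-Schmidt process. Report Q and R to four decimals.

e_1 = w_1/‖w_1‖ = (-4, 1)/4.1231 = (-0.9701, 0.2425).
r_{12} = e_1·w_2 = -2.9104.
u_2 = w_2 + 2.9104·e_1 = (0.1765, 0.7059).
‖u_2‖ = 0.7276, so e_2 = (0.2425, 0.9701).

Q = [[-0.9701, 0.2425], [0.2425, 0.9701]], R = [[4.1231, -2.9104], [0.0000, 0.7276]]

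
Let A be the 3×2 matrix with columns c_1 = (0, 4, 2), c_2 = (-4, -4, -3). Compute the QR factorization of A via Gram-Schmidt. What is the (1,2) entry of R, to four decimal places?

e_1 = c_1/‖c_1‖ = (0, 4, 2)/4.4721 = (0.0000, 0.8944, 0.4472).
r_{12} = e_1·c_2 = -4.9193.

r_{12} = -4.9193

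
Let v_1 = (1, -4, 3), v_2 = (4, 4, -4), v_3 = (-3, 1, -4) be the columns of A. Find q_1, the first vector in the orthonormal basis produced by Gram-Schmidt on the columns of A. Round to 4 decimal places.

v_1 = (1, -4, 3); ‖v_1‖ = 5.0990, so q_1 = (0.1961, -0.7845, 0.5883).

q_1 = (0.1961, -0.7845, 0.5883)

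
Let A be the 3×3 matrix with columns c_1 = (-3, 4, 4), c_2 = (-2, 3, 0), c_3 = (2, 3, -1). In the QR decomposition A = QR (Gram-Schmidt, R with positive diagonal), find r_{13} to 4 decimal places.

c_1 = (-3, 4, 4); ‖c_1‖ = 6.4031, so q_1 = (-0.4685, 0.6247, 0.6247).
r_{13} = q_1·c_3 = 0.3123.

r_{13} = 0.3123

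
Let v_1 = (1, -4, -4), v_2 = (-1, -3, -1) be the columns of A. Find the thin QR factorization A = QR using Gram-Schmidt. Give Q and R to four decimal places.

Q = [[0.1741, -0.7113], [-0.6963, -0.5779], [-0.6963, 0.4001]], R = [[5.7446, 2.6112], [0.0000, 2.0449]]

v_1 = (1, -4, -4); ‖v_1‖ = 5.7446, so q_1 = (0.1741, -0.6963, -0.6963).
q_1·v_2 = 0.1741·(-1) + (-0.6963)·(-3) + (-0.6963)·(-1) = 2.6112.
u_2 = v_2 − 2.6112·q_1 = (-1.4545, -1.1818, 0.8182).
‖u_2‖ = 2.0449, so q_2 = (-0.7113, -0.5779, 0.4001).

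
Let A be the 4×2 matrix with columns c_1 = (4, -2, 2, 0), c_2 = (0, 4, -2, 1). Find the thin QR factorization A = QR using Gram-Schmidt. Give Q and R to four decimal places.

c_1 = (4, -2, 2, 0); ‖c_1‖ = 4.8990, so q_1 = (0.8165, -0.4082, 0.4082, 0.0000).
q_1·c_2 = 0.8165·0 + (-0.4082)·4 + 0.4082·(-2) + 0.0000·1 = -2.4495.
u_2 = c_2 + 2.4495·q_1 = (2.0000, 3.0000, -1.0000, 1.0000).
‖u_2‖ = 3.8730, so q_2 = (0.5164, 0.7746, -0.2582, 0.2582).

Q = [[0.8165, 0.5164], [-0.4082, 0.7746], [0.4082, -0.2582], [0.0000, 0.2582]], R = [[4.8990, -2.4495], [0.0000, 3.8730]]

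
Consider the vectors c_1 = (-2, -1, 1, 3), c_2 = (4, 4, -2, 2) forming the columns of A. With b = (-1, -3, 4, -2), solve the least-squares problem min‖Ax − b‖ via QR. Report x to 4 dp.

x = (-0.1940, -0.7388)

e_1 = c_1/‖c_1‖ = (-2, -1, 1, 3)/3.8730 = (-0.5164, -0.2582, 0.2582, 0.7746).
r_{12} = e_1·c_2 = -2.0656.
u_2 = c_2 + 2.0656·e_1 = (2.9333, 3.4667, -1.4667, 3.6000).
‖u_2‖ = 5.9777, so e_2 = (0.4907, 0.5799, -0.2454, 0.6022).
Qᵀb = (0.7746, -4.4164).
Back-substitute: x_2 = -4.4164/5.9777 = -0.7388.
x_1 = (0.7746 + 2.0656·(-0.7388))/3.8730 = -0.1940.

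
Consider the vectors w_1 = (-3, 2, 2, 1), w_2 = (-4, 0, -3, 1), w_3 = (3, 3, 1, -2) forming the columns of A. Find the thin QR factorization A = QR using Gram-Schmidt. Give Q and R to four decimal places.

w_1 = (-3, 2, 2, 1); ‖w_1‖ = 4.2426, so e_1 = (-0.7071, 0.4714, 0.4714, 0.2357).
e_1·w_2 = (-0.7071)·(-4) + 0.4714·0 + 0.4714·(-3) + 0.2357·1 = 1.6499.
u_2 = w_2 − 1.6499·e_1 = (-2.8333, -0.7778, -3.7778, 0.6111).
‖u_2‖ = 4.8247, so e_2 = (-0.5873, -0.1612, -0.7830, 0.1267).
e_1·w_3 = (-0.7071)·3 + 0.4714·3 + 0.4714·1 + 0.2357·(-2) = -0.7071; e_2·w_3 = (-0.5873)·3 + (-0.1612)·3 + (-0.7830)·1 + 0.1267·(-2) = -3.2817.
u_3 = w_3 + 0.7071·e_1 + 3.2817·e_2 = (0.5728, 2.8043, -1.2363, -1.4177).
‖u_3‖ = 3.4250, so e_3 = (0.1672, 0.8188, -0.3610, -0.4139).

Q = [[-0.7071, -0.5873, 0.1672], [0.4714, -0.1612, 0.8188], [0.4714, -0.7830, -0.3610], [0.2357, 0.1267, -0.4139]], R = [[4.2426, 1.6499, -0.7071], [0.0000, 4.8247, -3.2817], [0.0000, 0.0000, 3.4250]]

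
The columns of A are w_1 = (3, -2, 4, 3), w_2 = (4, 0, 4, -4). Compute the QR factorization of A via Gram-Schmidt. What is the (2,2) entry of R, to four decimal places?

q_1 = w_1/‖w_1‖ = (3, -2, 4, 3)/6.1644 = (0.4867, -0.3244, 0.6489, 0.4867).
r_{12} = q_1·w_2 = 2.5955.
u_2 = w_2 − 2.5955·q_1 = (2.7368, 0.8421, 2.3158, -5.2632).
r_{22} = ‖u_2‖ = 6.4236.

r_{22} = 6.4236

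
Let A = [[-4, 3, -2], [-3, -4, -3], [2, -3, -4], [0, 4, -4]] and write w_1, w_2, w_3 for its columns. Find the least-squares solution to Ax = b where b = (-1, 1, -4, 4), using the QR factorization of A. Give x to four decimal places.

w_1 = (-4, -3, 2, 0); ‖w_1‖ = 5.3852, so q_1 = (-0.7428, -0.5571, 0.3714, 0.0000).
q_1·w_2 = (-0.7428)·3 + (-0.5571)·(-4) + 0.3714·(-3) + 0.0000·4 = -1.1142.
u_2 = w_2 + 1.1142·q_1 = (2.1724, -4.6207, -2.5862, 4.0000).
‖u_2‖ = 6.9827, so q_2 = (0.3111, -0.6617, -0.3704, 0.5728).
q_1·w_3 = (-0.7428)·(-2) + (-0.5571)·(-3) + 0.3714·(-4) + 0.0000·(-4) = 1.6713; q_2·w_3 = 0.3111·(-2) + (-0.6617)·(-3) + (-0.3704)·(-4) + 0.5728·(-4) = 0.5531.
u_3 = w_3 − 1.6713·q_1 − 0.5531·q_2 = (-0.9307, -1.7030, -4.4158, -4.3168).
‖u_3‖ = 6.4731, so q_3 = (-0.1438, -0.2631, -0.6822, -0.6669).
Qᵀb = (-1.2999, 2.8000, -0.0581).
Back-substitute: x_3 = -0.0581/6.4731 = -0.0090.
x_2 = (2.8000 − 0.5531·(-0.0090))/6.9827 = 0.4017.
x_1 = (-1.2999 + 1.1142·0.4017 − 1.6713·(-0.0090))/5.3852 = -0.1555.

x = (-0.1555, 0.4017, -0.0090)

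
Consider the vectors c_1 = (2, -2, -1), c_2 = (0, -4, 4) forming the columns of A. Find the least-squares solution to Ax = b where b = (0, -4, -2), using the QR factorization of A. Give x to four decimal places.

c_1 = (2, -2, -1); ‖c_1‖ = 3.0000, so e_1 = (0.6667, -0.6667, -0.3333).
e_1·c_2 = 0.6667·0 + (-0.6667)·(-4) + (-0.3333)·4 = 1.3333.
u_2 = c_2 − 1.3333·e_1 = (-0.8889, -3.1111, 4.4444).
‖u_2‖ = 5.4975, so e_2 = (-0.1617, -0.5659, 0.8085).
Qᵀb = (3.3333, 0.6468).
Back-substitute: x_2 = 0.6468/5.4975 = 0.1176.
x_1 = (3.3333 − 1.3333·0.1176)/3.0000 = 1.0588.

x = (1.0588, 0.1176)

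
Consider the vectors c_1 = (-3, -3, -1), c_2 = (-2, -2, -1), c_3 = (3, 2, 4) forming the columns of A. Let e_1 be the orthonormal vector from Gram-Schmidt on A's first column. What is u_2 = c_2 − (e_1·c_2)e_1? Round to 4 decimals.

e_1 = c_1/‖c_1‖ = (-3, -3, -1)/4.3589 = (-0.6882, -0.6882, -0.2294).
r_{12} = e_1·c_2 = 2.9824.
u_2 = c_2 − 2.9824·e_1 = (0.0526, 0.0526, -0.3158).

u_2 = (0.0526, 0.0526, -0.3158)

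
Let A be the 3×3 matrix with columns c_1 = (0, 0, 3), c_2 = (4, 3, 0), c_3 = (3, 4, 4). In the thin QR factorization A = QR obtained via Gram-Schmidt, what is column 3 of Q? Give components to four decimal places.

e_3 = (-0.6000, 0.8000, 0.0000)

c_1 = (0, 0, 3); ‖c_1‖ = 3.0000, so e_1 = (0.0000, 0.0000, 1.0000).
e_1·c_2 = 0.0000·4 + 0.0000·3 + 1.0000·0 = 0.0000.
u_2 = c_2 + 0.0000·e_1 = (4.0000, 3.0000, 0.0000).
‖u_2‖ = 5.0000, so e_2 = (0.8000, 0.6000, 0.0000).
e_1·c_3 = 0.0000·3 + 0.0000·4 + 1.0000·4 = 4.0000; e_2·c_3 = 0.8000·3 + 0.6000·4 + 0.0000·4 = 4.8000.
u_3 = c_3 − 4.0000·e_1 − 4.8000·e_2 = (-0.8400, 1.1200, 0.0000).
‖u_3‖ = 1.4000, so e_3 = (-0.6000, 0.8000, 0.0000).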